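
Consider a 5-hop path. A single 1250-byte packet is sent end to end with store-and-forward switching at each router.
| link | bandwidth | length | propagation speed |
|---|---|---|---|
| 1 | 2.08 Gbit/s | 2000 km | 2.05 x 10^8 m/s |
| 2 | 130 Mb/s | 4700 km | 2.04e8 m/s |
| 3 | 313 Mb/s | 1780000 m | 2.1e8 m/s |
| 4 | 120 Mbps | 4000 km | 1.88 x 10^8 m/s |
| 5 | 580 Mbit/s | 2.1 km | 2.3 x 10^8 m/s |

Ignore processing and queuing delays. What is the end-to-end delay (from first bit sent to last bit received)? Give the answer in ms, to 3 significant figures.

62.8 ms

L = 1250 × 8 = 10000 bits.
Transmission delays (L/R per hop): 0.00480769, 0.0769231, 0.0319489, 0.0833333, 0.0172414 ms; sum = 0.214254 ms.
Propagation delays (d/s per hop): 9.7561, 23.0392, 8.47619, 21.2766, 0.00913043 ms; sum = 62.5572 ms.
End-to-end = 62.8 ms.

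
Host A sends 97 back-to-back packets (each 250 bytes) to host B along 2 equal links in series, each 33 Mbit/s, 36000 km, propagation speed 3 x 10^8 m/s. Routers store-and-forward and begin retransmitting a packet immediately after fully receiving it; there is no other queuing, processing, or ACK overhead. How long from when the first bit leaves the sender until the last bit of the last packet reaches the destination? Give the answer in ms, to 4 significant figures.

245.9 ms

Per-hop transmission t_tx = L/R = 2000/33000000 = 0.0606061 ms.
Per-hop propagation t_prop = 36000000/300000000 = 120 ms.
Pipeline fill: first packet needs 2·t_tx to clear all hops; remaining 96 packets each add one t_tx.
Total = (2+97-1)·t_tx + 2·t_prop = 98·0.0606061 + 2·120 = 245.9 ms.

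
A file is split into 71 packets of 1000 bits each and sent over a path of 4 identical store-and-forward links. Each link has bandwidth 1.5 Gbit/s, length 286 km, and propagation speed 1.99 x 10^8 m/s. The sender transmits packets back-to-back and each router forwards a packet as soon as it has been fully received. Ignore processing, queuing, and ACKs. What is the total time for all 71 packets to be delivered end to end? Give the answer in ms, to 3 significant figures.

Per-hop transmission t_tx = L/R = 1000/1500000000 = 0.000666667 ms.
Per-hop propagation t_prop = 286000/199000000 = 1.43719 ms.
Pipeline fill: first packet needs 4·t_tx to clear all hops; remaining 70 packets each add one t_tx.
Total = (4+71-1)·t_tx + 4·t_prop = 74·0.000666667 + 4·1.43719 = 5.80 ms.

5.80 ms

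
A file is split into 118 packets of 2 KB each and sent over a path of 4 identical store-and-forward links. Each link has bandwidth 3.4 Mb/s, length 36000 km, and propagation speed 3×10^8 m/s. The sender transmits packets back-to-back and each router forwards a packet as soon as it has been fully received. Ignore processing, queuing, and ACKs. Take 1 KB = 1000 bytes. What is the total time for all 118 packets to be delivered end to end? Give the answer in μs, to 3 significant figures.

Per-hop transmission t_tx = L/R = 16000/3400000 = 4705.88 μs.
Per-hop propagation t_prop = 36000000/300000000 = 120000 μs.
Pipeline fill: first packet needs 4·t_tx to clear all hops; remaining 117 packets each add one t_tx.
Total = (4+118-1)·t_tx + 4·t_prop = 121·4705.88 + 4·120000 = 1050000 μs.

1050000 μs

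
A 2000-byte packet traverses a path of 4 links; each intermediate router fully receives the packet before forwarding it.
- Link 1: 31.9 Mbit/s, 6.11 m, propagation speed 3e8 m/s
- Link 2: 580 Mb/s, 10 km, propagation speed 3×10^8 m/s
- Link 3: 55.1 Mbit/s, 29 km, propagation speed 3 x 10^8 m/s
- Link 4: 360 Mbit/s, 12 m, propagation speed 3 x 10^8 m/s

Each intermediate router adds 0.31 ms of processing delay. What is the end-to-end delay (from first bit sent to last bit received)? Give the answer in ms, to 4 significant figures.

L = 2000 × 8 = 16000 bits.
Transmission delays (L/R per hop): 0.501567, 0.0275862, 0.290381, 0.0444444 ms; sum = 0.863979 ms.
Propagation delays (d/s per hop): 2.03667e-05, 0.0333333, 0.0966667, 4e-05 ms; sum = 0.13006 ms.
Processing at 3 router(s): 3 × 0.31 ms = 0.93 ms.
End-to-end = 1.924 ms.

1.924 ms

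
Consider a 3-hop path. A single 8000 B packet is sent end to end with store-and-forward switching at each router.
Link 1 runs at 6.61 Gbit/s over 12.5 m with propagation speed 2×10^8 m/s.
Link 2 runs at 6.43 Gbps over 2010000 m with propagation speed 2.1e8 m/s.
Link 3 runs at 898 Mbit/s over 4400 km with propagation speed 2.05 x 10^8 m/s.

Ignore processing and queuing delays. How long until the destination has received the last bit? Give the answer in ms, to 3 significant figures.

31.1 ms

L = 8000 × 8 = 64000 bits.
Transmission delays (L/R per hop): 0.0096823, 0.00995334, 0.0712695 ms; sum = 0.0909051 ms.
Propagation delays (d/s per hop): 6.25e-05, 9.57143, 21.4634 ms; sum = 31.0349 ms.
End-to-end = 31.1 ms.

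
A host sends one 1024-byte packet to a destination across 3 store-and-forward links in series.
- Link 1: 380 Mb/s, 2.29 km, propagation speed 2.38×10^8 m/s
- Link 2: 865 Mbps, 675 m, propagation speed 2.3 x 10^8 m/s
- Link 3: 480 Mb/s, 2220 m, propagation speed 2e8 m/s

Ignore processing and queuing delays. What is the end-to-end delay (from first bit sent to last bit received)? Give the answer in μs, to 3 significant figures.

L = 1024 × 8 = 8192 bits.
Transmission delays (L/R per hop): 21.5579, 9.47052, 17.0667 μs; sum = 48.0951 μs.
Propagation delays (d/s per hop): 9.62185, 2.93478, 11.1 μs; sum = 23.6566 μs.
End-to-end = 71.8 μs.

71.8 μs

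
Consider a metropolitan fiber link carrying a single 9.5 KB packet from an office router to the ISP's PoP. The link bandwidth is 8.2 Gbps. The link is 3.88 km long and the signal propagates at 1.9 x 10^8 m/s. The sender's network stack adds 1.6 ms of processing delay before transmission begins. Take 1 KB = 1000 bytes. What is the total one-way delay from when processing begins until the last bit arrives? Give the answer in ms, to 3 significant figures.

1.63 ms

L = 76000 bits.
Transmission delay = L/R = 76000 / 8.2e+09 = 0.00926829 ms.
Propagation delay = d/s = 3880 m / 190000000 m/s = 0.0204211 ms.
Plus processing delay 1.6 ms = 1.6 ms.
Total = 1.63 ms.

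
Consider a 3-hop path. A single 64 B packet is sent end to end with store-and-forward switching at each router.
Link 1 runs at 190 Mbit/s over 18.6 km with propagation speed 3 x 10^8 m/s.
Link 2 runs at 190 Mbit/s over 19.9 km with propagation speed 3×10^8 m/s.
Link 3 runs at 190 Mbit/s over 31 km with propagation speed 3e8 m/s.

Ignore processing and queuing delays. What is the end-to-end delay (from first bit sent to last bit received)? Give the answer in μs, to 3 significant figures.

240 μs

L = 64 × 8 = 512 bits.
Transmission delay per hop = L/R = 512/190000000 = 2.69474 μs; 3 hops → 8.08421 μs.
Propagation delays (d/s per hop): 62, 66.3333, 103.333 μs; sum = 231.667 μs.
End-to-end = 240 μs.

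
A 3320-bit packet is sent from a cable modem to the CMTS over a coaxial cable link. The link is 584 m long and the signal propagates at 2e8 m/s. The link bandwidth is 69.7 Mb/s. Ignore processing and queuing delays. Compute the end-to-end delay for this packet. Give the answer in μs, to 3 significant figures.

50.6 μs

Transmission delay = L/R = 3320 / 69700000 = 47.6327 μs.
Propagation delay = d/s = 584 m / 200000000 m/s = 2.92 μs.
Total = 50.6 μs.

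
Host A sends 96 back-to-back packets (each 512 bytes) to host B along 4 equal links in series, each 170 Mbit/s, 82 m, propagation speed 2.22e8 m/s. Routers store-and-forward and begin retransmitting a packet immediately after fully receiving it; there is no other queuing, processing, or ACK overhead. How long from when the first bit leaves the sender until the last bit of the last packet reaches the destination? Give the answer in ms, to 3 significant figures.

2.39 ms

Per-hop transmission t_tx = L/R = 4096/170000000 = 0.0240941 ms.
Per-hop propagation t_prop = 82/2.22e+08 = 0.000369369 ms.
Pipeline fill: first packet needs 4·t_tx to clear all hops; remaining 95 packets each add one t_tx.
Total = (4+96-1)·t_tx + 4·t_prop = 99·0.0240941 + 4·0.000369369 = 2.39 ms.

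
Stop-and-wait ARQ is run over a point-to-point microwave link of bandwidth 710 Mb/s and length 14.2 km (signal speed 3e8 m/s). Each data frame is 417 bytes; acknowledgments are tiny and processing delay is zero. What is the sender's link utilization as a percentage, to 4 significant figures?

t_tx = L/R = 3336/710000000 = 4.69859e-06 s.
t_prop = 14200/300000000 = 4.73333e-05 s; RTT = 9.46667e-05 s.
Cycle = t_tx + RTT = 9.93653e-05 s.
Utilization = t_tx / cycle = 4.69859e-06/9.93653e-05 = 4.729 %.

4.729 %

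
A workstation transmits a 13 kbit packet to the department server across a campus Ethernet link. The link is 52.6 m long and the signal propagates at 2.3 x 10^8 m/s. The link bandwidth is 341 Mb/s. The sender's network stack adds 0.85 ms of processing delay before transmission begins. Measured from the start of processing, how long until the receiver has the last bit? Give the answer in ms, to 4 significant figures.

0.8884 ms

L = 13000 bits.
Transmission delay = L/R = 13000 / 341000000 = 0.0381232 ms.
Propagation delay = d/s = 52.6 m / 2.3e+08 m/s = 0.000228696 ms.
Plus processing delay 0.85 ms = 0.85 ms.
Total = 0.8884 ms.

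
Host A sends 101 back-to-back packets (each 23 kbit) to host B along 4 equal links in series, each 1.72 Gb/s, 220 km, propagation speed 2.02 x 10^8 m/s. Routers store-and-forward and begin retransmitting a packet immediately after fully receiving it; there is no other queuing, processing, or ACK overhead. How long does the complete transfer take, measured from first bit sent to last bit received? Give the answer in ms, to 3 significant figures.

5.75 ms

Per-hop transmission t_tx = L/R = 23000/1720000000 = 0.0133721 ms.
Per-hop propagation t_prop = 220000/202000000 = 1.08911 ms.
Pipeline fill: first packet needs 4·t_tx to clear all hops; remaining 100 packets each add one t_tx.
Total = (4+101-1)·t_tx + 4·t_prop = 104·0.0133721 + 4·1.08911 = 5.75 ms.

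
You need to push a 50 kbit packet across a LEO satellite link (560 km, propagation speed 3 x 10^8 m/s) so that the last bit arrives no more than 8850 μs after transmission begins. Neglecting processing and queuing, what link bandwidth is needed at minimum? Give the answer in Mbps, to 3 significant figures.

Propagation delay = 560000 / 300000000 = 1866.67 μs.
Transmission budget = 8850 − 1866.67 = 6983.33 μs.
R ≥ L / t_tx = 50000 bits / 0.00698333 s = 7.16 Mbps.

7.16 Mbps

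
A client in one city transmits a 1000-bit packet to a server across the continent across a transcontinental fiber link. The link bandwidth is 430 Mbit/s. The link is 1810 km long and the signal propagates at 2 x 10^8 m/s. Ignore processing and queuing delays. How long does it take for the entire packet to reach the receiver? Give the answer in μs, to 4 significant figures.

9052 μs

Transmission delay = L/R = 1000 / 430000000 = 2.32558 μs.
Propagation delay = d/s = 1810000 m / 200000000 m/s = 9050 μs.
Total = 9052 μs.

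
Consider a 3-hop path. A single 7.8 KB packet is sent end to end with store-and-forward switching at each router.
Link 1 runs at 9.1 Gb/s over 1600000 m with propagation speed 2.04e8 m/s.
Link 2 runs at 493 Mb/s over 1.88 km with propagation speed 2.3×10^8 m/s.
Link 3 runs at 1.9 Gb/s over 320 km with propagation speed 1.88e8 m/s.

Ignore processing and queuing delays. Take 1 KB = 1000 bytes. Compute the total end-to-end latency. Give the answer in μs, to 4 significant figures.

L = 62400 bits.
Transmission delays (L/R per hop): 6.85714, 126.572, 32.8421 μs; sum = 166.271 μs.
Propagation delays (d/s per hop): 7843.14, 8.17391, 1702.13 μs; sum = 9553.44 μs.
End-to-end = 9720 μs.

9720 μs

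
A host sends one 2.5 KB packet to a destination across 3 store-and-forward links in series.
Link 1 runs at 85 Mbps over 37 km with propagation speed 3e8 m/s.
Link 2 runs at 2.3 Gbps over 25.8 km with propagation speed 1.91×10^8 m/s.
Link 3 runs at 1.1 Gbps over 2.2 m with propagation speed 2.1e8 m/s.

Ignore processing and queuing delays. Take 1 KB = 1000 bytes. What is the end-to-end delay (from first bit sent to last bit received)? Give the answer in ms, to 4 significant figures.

0.5206 ms

L = 20000 bits.
Transmission delays (L/R per hop): 0.235294, 0.00869565, 0.0181818 ms; sum = 0.262172 ms.
Propagation delays (d/s per hop): 0.123333, 0.135079, 1.04762e-05 ms; sum = 0.258422 ms.
End-to-end = 0.5206 ms.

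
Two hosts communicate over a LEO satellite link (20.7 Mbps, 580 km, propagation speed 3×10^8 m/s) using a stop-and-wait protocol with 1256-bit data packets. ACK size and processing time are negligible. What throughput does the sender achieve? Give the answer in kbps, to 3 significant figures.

t_tx = L/R = 1256/20700000 = 6.06763e-05 s.
t_prop = 580000/300000000 = 0.00193333 s; RTT = 0.00386667 s.
Cycle = t_tx + RTT = 0.00392734 s.
Throughput = L / cycle = 1256 / 0.00392734 = 320 kbps.

320 kbps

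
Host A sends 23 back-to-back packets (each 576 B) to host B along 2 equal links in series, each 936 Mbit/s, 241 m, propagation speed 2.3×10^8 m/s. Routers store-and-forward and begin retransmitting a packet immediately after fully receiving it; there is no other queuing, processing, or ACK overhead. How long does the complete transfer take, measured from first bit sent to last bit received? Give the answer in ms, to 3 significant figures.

0.120 ms

Per-hop transmission t_tx = L/R = 4608/936000000 = 0.00492308 ms.
Per-hop propagation t_prop = 241/2.3e+08 = 0.00104783 ms.
Pipeline fill: first packet needs 2·t_tx to clear all hops; remaining 22 packets each add one t_tx.
Total = (2+23-1)·t_tx + 2·t_prop = 24·0.00492308 + 2·0.00104783 = 0.120 ms.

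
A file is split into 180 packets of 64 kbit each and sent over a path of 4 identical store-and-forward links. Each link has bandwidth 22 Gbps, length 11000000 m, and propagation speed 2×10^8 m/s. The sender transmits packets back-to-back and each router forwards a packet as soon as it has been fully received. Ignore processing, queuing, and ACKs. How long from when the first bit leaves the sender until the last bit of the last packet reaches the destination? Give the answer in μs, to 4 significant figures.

Per-hop transmission t_tx = L/R = 64000/22000000000 = 2.90909 μs.
Per-hop propagation t_prop = 11000000/200000000 = 55000 μs.
Pipeline fill: first packet needs 4·t_tx to clear all hops; remaining 179 packets each add one t_tx.
Total = (4+180-1)·t_tx + 4·t_prop = 183·2.90909 + 4·55000 = 220500 μs.

220500 μs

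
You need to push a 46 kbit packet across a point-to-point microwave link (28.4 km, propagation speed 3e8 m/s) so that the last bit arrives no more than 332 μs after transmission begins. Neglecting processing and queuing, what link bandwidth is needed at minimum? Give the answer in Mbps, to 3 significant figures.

194 Mbps

Propagation delay = 28400 / 300000000 = 94.6667 μs.
Transmission budget = 332 − 94.6667 = 237.333 μs.
R ≥ L / t_tx = 46000 bits / 0.000237333 s = 194 Mbps.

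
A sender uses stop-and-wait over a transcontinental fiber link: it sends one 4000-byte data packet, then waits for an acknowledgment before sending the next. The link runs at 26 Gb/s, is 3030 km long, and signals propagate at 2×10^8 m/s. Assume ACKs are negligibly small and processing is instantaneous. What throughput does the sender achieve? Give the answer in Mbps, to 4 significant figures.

1.056 Mbps

t_tx = L/R = 32000/26000000000 = 1.23077e-06 s.
t_prop = 3030000/200000000 = 0.01515 s; RTT = 0.0303 s.
Cycle = t_tx + RTT = 0.0303012 s.
Throughput = L / cycle = 32000 / 0.0303012 = 1.056 Mbps.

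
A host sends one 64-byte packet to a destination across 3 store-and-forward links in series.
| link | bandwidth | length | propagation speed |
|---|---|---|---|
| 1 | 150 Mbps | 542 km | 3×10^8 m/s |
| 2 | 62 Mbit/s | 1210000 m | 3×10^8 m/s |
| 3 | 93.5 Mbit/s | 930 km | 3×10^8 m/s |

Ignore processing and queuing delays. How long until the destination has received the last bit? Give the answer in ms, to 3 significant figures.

8.96 ms

L = 64 × 8 = 512 bits.
Transmission delays (L/R per hop): 0.00341333, 0.00825806, 0.00547594 ms; sum = 0.0171473 ms.
Propagation delays (d/s per hop): 1.80667, 4.03333, 3.1 ms; sum = 8.94 ms.
End-to-end = 8.96 ms.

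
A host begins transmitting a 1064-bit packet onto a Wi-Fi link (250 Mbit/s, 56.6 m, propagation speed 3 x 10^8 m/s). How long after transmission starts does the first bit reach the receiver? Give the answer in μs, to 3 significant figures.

First bit experiences only propagation delay: d/s = 56.6/300000000 = 0.189 μs.

0.189 μs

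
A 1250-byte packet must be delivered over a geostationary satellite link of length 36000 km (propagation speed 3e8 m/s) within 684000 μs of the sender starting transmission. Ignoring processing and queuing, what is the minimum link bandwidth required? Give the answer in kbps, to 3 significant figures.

17.7 kbps

L = 10000 bits.
Propagation delay = 36000000 / 300000000 = 120000 μs.
Transmission budget = 684000 − 120000 = 564000 μs.
R ≥ L / t_tx = 10000 bits / 0.564 s = 17.7 kbps.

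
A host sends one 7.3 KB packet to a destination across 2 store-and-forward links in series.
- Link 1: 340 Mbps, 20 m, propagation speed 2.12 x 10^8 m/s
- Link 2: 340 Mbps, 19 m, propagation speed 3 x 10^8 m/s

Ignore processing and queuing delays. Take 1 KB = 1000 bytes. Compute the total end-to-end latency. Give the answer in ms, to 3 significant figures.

L = 58400 bits.
Transmission delay per hop = L/R = 58400/340000000 = 0.171765 ms; 2 hops → 0.343529 ms.
Propagation delays (d/s per hop): 9.43396e-05, 6.33333e-05 ms; sum = 0.000157673 ms.
End-to-end = 0.344 ms.

0.344 ms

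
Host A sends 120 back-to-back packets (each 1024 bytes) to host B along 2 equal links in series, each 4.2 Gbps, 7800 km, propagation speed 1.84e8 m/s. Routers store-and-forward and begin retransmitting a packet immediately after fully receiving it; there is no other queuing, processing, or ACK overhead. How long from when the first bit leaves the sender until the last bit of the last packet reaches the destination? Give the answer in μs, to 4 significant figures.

85020 μs

Per-hop transmission t_tx = L/R = 8192/4200000000 = 1.95048 μs.
Per-hop propagation t_prop = 7800000/184000000 = 42391.3 μs.
Pipeline fill: first packet needs 2·t_tx to clear all hops; remaining 119 packets each add one t_tx.
Total = (2+120-1)·t_tx + 2·t_prop = 121·1.95048 + 2·42391.3 = 85020 μs.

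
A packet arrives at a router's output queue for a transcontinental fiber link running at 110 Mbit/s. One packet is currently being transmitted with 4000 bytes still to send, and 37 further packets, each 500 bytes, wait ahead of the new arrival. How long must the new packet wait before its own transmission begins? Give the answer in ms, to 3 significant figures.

1.64 ms

Each queued packet: L/R = 4000/110000000 = 0.0363636 ms.
37 queued → 1.34545 ms.
Plus remaining 32000 bits of current packet: 0.290909 ms.
Queuing delay = 1.64 ms.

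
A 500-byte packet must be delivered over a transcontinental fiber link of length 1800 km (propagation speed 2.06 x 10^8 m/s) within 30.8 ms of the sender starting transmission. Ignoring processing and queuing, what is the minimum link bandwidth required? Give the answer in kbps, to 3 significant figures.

L = 4000 bits.
Propagation delay = 1800000 / 206000000 = 8.73786 ms.
Transmission budget = 30.8 − 8.73786 = 22.0621 ms.
R ≥ L / t_tx = 4000 bits / 0.0220621 s = 181 kbps.

181 kbps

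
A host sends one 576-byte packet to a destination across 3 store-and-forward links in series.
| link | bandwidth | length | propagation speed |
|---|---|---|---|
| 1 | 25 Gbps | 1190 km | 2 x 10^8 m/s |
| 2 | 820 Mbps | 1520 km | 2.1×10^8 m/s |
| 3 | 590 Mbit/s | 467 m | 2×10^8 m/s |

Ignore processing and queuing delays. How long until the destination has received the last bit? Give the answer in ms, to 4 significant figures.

L = 576 × 8 = 4608 bits.
Transmission delays (L/R per hop): 0.00018432, 0.00561951, 0.00781017 ms; sum = 0.013614 ms.
Propagation delays (d/s per hop): 5.95, 7.2381, 0.002335 ms; sum = 13.1904 ms.
End-to-end = 13.20 ms.

13.20 ms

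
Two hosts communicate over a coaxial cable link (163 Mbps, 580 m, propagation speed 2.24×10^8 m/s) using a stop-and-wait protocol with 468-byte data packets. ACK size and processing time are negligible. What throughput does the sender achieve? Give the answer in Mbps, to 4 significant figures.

133.0 Mbps

t_tx = L/R = 3744/163000000 = 2.29693e-05 s.
t_prop = 580/2.24e+08 = 2.58929e-06 s; RTT = 5.17857e-06 s.
Cycle = t_tx + RTT = 2.81479e-05 s.
Throughput = L / cycle = 3744 / 2.81479e-05 = 133.0 Mbps.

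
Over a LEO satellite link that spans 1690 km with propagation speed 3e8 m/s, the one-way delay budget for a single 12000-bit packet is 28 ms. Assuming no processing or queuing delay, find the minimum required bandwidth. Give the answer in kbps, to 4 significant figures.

Propagation delay = 1690000 / 300000000 = 5.63333 ms.
Transmission budget = 28 − 5.63333 = 22.3667 ms.
R ≥ L / t_tx = 12000 bits / 0.0223667 s = 536.5 kbps.

536.5 kbps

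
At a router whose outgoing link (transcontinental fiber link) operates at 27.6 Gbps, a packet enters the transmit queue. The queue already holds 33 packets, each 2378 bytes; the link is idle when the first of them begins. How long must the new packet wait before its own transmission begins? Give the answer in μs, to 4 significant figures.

22.75 μs

Each queued packet: L/R = 19024/27600000000 = 0.689275 μs.
33 queued → 22.7461 μs.
Queuing delay = 22.75 μs.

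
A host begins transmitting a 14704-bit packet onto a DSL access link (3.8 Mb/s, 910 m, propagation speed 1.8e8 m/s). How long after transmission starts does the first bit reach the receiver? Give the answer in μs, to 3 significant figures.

5.06 μs

First bit experiences only propagation delay: d/s = 910/180000000 = 5.06 μs.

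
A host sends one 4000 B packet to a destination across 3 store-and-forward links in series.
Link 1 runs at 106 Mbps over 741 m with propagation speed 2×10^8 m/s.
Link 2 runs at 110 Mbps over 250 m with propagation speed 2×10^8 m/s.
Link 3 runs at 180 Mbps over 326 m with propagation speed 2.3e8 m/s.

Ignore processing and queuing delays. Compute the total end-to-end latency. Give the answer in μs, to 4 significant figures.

776.9 μs

L = 4000 × 8 = 32000 bits.
Transmission delays (L/R per hop): 301.887, 290.909, 177.778 μs; sum = 770.574 μs.
Propagation delays (d/s per hop): 3.705, 1.25, 1.41739 μs; sum = 6.37239 μs.
End-to-end = 776.9 μs.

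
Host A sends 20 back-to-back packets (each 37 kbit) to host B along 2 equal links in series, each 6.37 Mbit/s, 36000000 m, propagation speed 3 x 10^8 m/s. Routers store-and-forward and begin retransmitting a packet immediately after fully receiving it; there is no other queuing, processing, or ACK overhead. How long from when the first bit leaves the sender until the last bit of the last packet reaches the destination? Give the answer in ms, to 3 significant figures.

362 ms

Per-hop transmission t_tx = L/R = 37000/6370000 = 5.80848 ms.
Per-hop propagation t_prop = 36000000/300000000 = 120 ms.
Pipeline fill: first packet needs 2·t_tx to clear all hops; remaining 19 packets each add one t_tx.
Total = (2+20-1)·t_tx + 2·t_prop = 21·5.80848 + 2·120 = 362 ms.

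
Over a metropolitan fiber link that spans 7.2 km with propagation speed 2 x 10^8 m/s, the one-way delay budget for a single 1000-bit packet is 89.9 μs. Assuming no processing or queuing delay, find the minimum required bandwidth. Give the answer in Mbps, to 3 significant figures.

Propagation delay = 7200 / 200000000 = 36 μs.
Transmission budget = 89.9 − 36 = 53.9 μs.
R ≥ L / t_tx = 1000 bits / 5.39e-05 s = 18.6 Mbps.

18.6 Mbps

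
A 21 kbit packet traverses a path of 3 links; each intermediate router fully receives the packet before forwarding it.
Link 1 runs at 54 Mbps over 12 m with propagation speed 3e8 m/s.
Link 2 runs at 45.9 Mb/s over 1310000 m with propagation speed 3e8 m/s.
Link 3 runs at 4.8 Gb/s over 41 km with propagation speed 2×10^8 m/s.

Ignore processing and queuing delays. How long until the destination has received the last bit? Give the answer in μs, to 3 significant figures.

5420 μs

L = 21000 bits.
Transmission delays (L/R per hop): 388.889, 457.516, 4.375 μs; sum = 850.78 μs.
Propagation delays (d/s per hop): 0.04, 4366.67, 205 μs; sum = 4571.71 μs.
End-to-end = 5420 μs.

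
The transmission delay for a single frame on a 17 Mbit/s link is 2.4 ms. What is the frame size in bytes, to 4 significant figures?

L = R × t_tx = 17000000 b/s × 0.0024 s = 40800 bits.
In bytes: 40800 / 8 = 5100 bytes.

5100 bytes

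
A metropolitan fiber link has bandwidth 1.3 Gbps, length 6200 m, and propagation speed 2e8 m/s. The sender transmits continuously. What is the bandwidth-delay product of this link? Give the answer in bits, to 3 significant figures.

Propagation delay = 6200 / 200000000 = 3.1e-05 s.
BDP = R × t_prop = 1300000000 × 3.1e-05 = 40300 bits.

40300 bits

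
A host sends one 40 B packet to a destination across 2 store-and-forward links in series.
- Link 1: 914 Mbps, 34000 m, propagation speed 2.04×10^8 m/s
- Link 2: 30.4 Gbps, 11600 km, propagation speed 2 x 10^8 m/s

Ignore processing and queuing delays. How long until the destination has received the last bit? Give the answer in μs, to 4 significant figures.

L = 40 × 8 = 320 bits.
Transmission delays (L/R per hop): 0.350109, 0.0105263 μs; sum = 0.360636 μs.
Propagation delays (d/s per hop): 166.667, 58000 μs; sum = 58166.7 μs.
End-to-end = 58170 μs.

58170 μs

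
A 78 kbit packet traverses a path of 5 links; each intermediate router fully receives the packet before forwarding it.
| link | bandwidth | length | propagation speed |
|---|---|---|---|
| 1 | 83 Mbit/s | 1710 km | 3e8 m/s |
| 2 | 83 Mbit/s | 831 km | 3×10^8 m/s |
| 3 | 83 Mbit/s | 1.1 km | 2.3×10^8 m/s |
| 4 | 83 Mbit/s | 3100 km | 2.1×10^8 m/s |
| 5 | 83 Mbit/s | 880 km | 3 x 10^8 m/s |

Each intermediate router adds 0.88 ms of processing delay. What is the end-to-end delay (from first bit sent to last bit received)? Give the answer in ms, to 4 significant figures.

L = 78000 bits.
Transmission delay per hop = L/R = 78000/83000000 = 0.939759 ms; 5 hops → 4.6988 ms.
Propagation delays (d/s per hop): 5.7, 2.77, 0.00478261, 14.7619, 2.93333 ms; sum = 26.17 ms.
Processing at 4 router(s): 4 × 0.88 ms = 3.52 ms.
End-to-end = 34.39 ms.

34.39 ms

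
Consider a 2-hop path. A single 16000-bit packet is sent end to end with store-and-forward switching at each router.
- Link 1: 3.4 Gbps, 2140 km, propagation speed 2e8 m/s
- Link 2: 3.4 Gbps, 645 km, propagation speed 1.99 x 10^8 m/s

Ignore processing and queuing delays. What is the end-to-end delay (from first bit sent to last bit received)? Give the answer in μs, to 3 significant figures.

14000 μs

Transmission delay per hop = L/R = 16000/3400000000 = 4.70588 μs; 2 hops → 9.41176 μs.
Propagation delays (d/s per hop): 10700, 3241.21 μs; sum = 13941.2 μs.
End-to-end = 14000 μs.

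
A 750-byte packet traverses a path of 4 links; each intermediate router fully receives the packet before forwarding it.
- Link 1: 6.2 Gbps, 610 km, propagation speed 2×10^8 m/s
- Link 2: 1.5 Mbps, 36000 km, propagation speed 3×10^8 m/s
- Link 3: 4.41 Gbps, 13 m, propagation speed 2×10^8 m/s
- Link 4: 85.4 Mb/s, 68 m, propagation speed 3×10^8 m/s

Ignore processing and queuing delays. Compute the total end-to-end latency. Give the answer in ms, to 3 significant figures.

127 ms

L = 750 × 8 = 6000 bits.
Transmission delays (L/R per hop): 0.000967742, 4, 0.00136054, 0.0702576 ms; sum = 4.07259 ms.
Propagation delays (d/s per hop): 3.05, 120, 6.5e-05, 0.000226667 ms; sum = 123.05 ms.
End-to-end = 127 ms.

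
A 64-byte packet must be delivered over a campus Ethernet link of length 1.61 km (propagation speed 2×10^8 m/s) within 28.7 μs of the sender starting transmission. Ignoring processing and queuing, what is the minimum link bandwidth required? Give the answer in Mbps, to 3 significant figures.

L = 512 bits.
Propagation delay = 1610 / 200000000 = 8.05 μs.
Transmission budget = 28.7 − 8.05 = 20.65 μs.
R ≥ L / t_tx = 512 bits / 2.065e-05 s = 24.8 Mbps.

24.8 Mbps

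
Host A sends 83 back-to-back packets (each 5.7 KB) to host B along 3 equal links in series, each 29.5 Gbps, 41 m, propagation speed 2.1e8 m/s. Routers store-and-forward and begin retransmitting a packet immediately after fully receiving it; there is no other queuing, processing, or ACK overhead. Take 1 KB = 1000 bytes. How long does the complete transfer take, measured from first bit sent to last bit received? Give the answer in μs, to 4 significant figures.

132.0 μs

Per-hop transmission t_tx = L/R = 45600/29500000000 = 1.54576 μs.
Per-hop propagation t_prop = 41/210000000 = 0.195238 μs.
Pipeline fill: first packet needs 3·t_tx to clear all hops; remaining 82 packets each add one t_tx.
Total = (3+83-1)·t_tx + 3·t_prop = 85·1.54576 + 3·0.195238 = 132.0 μs.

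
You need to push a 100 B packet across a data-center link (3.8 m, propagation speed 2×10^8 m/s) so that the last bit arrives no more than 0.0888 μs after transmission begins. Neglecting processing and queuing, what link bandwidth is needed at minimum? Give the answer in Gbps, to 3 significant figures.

L = 800 bits.
Propagation delay = 3.8 / 200000000 = 0.019 μs.
Transmission budget = 0.0888 − 0.019 = 0.0698 μs.
R ≥ L / t_tx = 800 bits / 6.98e-08 s = 11.5 Gbps.

11.5 Gbps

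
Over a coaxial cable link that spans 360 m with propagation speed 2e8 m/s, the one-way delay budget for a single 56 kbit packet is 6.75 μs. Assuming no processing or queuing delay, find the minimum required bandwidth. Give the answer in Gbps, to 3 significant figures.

11.3 Gbps

Propagation delay = 360 / 200000000 = 1.8 μs.
Transmission budget = 6.75 − 1.8 = 4.95 μs.
R ≥ L / t_tx = 56000 bits / 4.95e-06 s = 11.3 Gbps.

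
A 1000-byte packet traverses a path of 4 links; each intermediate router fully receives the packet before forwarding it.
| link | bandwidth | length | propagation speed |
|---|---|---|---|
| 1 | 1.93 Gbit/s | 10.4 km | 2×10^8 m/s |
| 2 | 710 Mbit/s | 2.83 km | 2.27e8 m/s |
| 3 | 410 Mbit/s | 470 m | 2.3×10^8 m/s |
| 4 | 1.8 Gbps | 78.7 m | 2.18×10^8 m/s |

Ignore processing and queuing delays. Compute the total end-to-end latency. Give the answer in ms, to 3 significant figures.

L = 1000 × 8 = 8000 bits.
Transmission delays (L/R per hop): 0.00414508, 0.0112676, 0.0195122, 0.00444444 ms; sum = 0.0393693 ms.
Propagation delays (d/s per hop): 0.052, 0.012467, 0.00204348, 0.000361009 ms; sum = 0.0668714 ms.
End-to-end = 0.106 ms.

0.106 ms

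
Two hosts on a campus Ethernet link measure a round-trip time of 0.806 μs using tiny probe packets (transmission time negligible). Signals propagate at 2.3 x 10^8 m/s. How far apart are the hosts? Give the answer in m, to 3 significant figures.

92.7 m

One-way propagation = RTT/2 = 0.403 μs.
d = s × t = 2.3e+08 × 4.03e-07 = 92.7 m.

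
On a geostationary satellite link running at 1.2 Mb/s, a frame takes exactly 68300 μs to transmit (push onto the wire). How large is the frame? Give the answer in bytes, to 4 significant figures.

10250 bytes

L = R × t_tx = 1200000 b/s × 0.0683 s = 81960 bits.
In bytes: 81960 / 8 = 10250 bytes.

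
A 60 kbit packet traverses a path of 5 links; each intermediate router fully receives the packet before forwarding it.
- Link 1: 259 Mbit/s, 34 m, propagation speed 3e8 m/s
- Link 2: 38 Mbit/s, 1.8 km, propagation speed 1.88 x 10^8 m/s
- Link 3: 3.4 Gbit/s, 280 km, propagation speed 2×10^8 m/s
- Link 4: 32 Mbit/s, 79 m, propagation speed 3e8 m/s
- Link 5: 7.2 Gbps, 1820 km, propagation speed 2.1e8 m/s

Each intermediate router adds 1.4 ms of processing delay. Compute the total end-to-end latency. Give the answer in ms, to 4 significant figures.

19.39 ms

L = 60000 bits.
Transmission delays (L/R per hop): 0.23166, 1.57895, 0.0176471, 1.875, 0.00833333 ms; sum = 3.71159 ms.
Propagation delays (d/s per hop): 0.000113333, 0.00957447, 1.4, 0.000263333, 8.66667 ms; sum = 10.0766 ms.
Processing at 4 router(s): 4 × 1.4 ms = 5.6 ms.
End-to-end = 19.39 ms.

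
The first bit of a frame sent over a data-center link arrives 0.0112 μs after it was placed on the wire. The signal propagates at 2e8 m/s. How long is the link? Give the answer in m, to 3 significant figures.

2.24 m

d = s × t_prop = 200000000 × 1.12e-08 = 2.24 m.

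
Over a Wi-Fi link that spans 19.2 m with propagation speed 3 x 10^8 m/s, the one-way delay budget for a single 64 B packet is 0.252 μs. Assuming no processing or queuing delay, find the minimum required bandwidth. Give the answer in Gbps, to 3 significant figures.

2.72 Gbps

L = 512 bits.
Propagation delay = 19.2 / 300000000 = 0.064 μs.
Transmission budget = 0.252 − 0.064 = 0.188 μs.
R ≥ L / t_tx = 512 bits / 1.88e-07 s = 2.72 Gbps.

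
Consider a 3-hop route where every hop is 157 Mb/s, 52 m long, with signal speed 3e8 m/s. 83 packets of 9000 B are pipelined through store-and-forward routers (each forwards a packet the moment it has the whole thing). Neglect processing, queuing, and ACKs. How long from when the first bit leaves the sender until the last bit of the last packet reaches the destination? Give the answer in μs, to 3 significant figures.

39000 μs

Per-hop transmission t_tx = L/R = 72000/157000000 = 458.599 μs.
Per-hop propagation t_prop = 52/300000000 = 0.173333 μs.
Pipeline fill: first packet needs 3·t_tx to clear all hops; remaining 82 packets each add one t_tx.
Total = (3+83-1)·t_tx + 3·t_prop = 85·458.599 + 3·0.173333 = 39000 μs.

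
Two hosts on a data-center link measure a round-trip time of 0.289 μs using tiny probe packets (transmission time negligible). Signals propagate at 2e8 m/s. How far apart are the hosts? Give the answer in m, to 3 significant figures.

One-way propagation = RTT/2 = 0.1445 μs.
d = s × t = 200000000 × 1.445e-07 = 28.9 m.

28.9 m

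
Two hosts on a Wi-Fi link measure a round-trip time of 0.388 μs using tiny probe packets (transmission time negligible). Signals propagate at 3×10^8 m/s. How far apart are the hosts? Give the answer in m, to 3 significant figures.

58.2 m

One-way propagation = RTT/2 = 0.194 μs.
d = s × t = 300000000 × 1.94e-07 = 58.2 m.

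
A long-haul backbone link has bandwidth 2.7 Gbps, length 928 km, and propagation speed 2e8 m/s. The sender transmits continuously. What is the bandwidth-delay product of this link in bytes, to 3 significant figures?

Propagation delay = 928000 / 200000000 = 0.00464 s.
BDP = R × t_prop = 2700000000 × 0.00464 = 12528000 bits.
In bytes: 12528000/8 = 1570000 bytes.

1570000 bytes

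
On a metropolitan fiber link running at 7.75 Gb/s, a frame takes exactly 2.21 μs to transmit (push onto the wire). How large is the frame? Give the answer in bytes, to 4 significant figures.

2141 bytes

L = R × t_tx = 7750000000 b/s × 2.21e-06 s = 17127.5 bits.
In bytes: 17127.5 / 8 = 2141 bytes.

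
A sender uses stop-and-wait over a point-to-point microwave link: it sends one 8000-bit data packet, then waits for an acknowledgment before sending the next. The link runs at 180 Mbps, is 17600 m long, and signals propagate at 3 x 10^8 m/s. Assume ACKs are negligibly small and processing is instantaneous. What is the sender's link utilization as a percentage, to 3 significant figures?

27.5 %

t_tx = L/R = 8000/180000000 = 4.44444e-05 s.
t_prop = 17600/300000000 = 5.86667e-05 s; RTT = 0.000117333 s.
Cycle = t_tx + RTT = 0.000161778 s.
Utilization = t_tx / cycle = 4.44444e-05/0.000161778 = 27.5 %.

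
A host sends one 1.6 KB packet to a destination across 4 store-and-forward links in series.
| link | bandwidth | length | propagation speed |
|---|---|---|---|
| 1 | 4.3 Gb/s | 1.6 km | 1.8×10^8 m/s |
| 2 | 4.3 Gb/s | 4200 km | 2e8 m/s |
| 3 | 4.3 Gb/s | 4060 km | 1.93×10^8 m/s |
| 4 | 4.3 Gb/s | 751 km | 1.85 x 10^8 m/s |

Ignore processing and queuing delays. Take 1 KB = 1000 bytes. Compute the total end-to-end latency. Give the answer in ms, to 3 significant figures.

46.1 ms

L = 12800 bits.
Transmission delay per hop = L/R = 12800/4300000000 = 0.00297674 ms; 4 hops → 0.011907 ms.
Propagation delays (d/s per hop): 0.00888889, 21, 21.0363, 4.05946 ms; sum = 46.1046 ms.
End-to-end = 46.1 ms.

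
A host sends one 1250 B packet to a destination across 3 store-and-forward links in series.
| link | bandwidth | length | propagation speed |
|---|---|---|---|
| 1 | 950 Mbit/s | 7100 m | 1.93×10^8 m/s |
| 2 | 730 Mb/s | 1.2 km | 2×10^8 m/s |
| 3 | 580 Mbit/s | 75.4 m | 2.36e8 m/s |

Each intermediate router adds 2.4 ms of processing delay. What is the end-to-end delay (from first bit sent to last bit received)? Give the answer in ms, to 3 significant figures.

4.88 ms

L = 1250 × 8 = 10000 bits.
Transmission delays (L/R per hop): 0.0105263, 0.0136986, 0.0172414 ms; sum = 0.0414663 ms.
Propagation delays (d/s per hop): 0.0367876, 0.006, 0.000319492 ms; sum = 0.0431071 ms.
Processing at 2 router(s): 2 × 2.4 ms = 4.8 ms.
End-to-end = 4.88 ms.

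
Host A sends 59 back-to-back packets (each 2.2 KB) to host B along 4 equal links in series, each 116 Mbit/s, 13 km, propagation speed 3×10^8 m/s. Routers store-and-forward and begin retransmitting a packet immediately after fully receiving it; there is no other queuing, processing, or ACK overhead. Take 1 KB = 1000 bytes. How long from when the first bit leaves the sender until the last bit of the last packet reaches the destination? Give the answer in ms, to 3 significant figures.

9.58 ms

Per-hop transmission t_tx = L/R = 17600/116000000 = 0.151724 ms.
Per-hop propagation t_prop = 13000/300000000 = 0.0433333 ms.
Pipeline fill: first packet needs 4·t_tx to clear all hops; remaining 58 packets each add one t_tx.
Total = (4+59-1)·t_tx + 4·t_prop = 62·0.151724 + 4·0.0433333 = 9.58 ms.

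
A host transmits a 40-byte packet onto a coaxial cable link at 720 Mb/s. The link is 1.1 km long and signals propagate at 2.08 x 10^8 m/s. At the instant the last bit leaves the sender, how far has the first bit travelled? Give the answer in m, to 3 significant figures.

t_tx = L/R = 320/720000000 = 4.44444e-07 s.
Distance = s × t_tx = 208000000 × 4.44444e-07 = 92.4 m.

92.4 m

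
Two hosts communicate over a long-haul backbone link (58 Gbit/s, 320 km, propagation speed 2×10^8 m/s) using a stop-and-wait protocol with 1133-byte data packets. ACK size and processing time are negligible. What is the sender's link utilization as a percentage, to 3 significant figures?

0.00488 %

t_tx = L/R = 9064/58000000000 = 1.56276e-07 s.
t_prop = 320000/200000000 = 0.0016 s; RTT = 0.0032 s.
Cycle = t_tx + RTT = 0.00320016 s.
Utilization = t_tx / cycle = 1.56276e-07/0.00320016 = 0.00488 %.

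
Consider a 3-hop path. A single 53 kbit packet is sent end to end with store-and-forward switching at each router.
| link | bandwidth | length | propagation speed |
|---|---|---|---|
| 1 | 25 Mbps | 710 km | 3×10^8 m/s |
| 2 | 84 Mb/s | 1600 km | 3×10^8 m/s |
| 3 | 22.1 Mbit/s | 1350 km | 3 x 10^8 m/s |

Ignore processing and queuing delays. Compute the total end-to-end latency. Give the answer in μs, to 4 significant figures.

17350 μs

L = 53000 bits.
Transmission delays (L/R per hop): 2120, 630.952, 2398.19 μs; sum = 5149.14 μs.
Propagation delays (d/s per hop): 2366.67, 5333.33, 4500 μs; sum = 12200 μs.
End-to-end = 17350 μs.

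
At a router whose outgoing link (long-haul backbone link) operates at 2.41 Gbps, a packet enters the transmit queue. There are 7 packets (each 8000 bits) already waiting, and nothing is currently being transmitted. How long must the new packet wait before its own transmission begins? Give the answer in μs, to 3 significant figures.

23.2 μs

Each queued packet: L/R = 8000/2410000000 = 3.3195 μs.
7 queued → 23.2365 μs.
Queuing delay = 23.2 μs.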